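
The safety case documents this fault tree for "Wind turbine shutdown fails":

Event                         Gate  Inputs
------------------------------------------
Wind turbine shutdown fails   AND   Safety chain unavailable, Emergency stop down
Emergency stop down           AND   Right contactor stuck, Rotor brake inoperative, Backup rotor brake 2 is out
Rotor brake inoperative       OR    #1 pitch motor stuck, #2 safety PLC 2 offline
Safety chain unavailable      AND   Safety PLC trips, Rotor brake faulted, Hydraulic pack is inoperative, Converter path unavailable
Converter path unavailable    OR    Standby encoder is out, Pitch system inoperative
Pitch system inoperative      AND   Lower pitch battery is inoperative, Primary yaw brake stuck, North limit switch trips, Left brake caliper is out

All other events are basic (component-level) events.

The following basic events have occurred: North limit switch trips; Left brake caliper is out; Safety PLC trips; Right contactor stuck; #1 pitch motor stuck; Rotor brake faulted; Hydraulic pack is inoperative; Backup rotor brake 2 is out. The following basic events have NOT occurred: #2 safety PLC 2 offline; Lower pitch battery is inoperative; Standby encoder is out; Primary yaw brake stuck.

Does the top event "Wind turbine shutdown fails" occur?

No

Pitch system inoperative [AND]: Lower pitch battery is inoperative=not, Primary yaw brake stuck=not, North limit switch trips=occurs, Left brake caliper is out=occurs → not all inputs occur → does not occur.
Converter path unavailable [OR]: Standby encoder is out=not, Pitch system inoperative=not → no input occurs → does not occur.
Safety chain unavailable [AND]: Safety PLC trips=occurs, Rotor brake faulted=occurs, Hydraulic pack is inoperative=occurs, Converter path unavailable=not → not all inputs occur → does not occur.
Rotor brake inoperative [OR]: #1 pitch motor stuck=occurs, #2 safety PLC 2 offline=not → at least one input occurs → occurs.
Emergency stop down [AND]: Right contactor stuck=occurs, Rotor brake inoperative=occurs, Backup rotor brake 2 is out=occurs → all inputs occur → occurs.
Wind turbine shutdown fails [AND]: Safety chain unavailable=not, Emergency stop down=occurs → not all inputs occur → does not occur.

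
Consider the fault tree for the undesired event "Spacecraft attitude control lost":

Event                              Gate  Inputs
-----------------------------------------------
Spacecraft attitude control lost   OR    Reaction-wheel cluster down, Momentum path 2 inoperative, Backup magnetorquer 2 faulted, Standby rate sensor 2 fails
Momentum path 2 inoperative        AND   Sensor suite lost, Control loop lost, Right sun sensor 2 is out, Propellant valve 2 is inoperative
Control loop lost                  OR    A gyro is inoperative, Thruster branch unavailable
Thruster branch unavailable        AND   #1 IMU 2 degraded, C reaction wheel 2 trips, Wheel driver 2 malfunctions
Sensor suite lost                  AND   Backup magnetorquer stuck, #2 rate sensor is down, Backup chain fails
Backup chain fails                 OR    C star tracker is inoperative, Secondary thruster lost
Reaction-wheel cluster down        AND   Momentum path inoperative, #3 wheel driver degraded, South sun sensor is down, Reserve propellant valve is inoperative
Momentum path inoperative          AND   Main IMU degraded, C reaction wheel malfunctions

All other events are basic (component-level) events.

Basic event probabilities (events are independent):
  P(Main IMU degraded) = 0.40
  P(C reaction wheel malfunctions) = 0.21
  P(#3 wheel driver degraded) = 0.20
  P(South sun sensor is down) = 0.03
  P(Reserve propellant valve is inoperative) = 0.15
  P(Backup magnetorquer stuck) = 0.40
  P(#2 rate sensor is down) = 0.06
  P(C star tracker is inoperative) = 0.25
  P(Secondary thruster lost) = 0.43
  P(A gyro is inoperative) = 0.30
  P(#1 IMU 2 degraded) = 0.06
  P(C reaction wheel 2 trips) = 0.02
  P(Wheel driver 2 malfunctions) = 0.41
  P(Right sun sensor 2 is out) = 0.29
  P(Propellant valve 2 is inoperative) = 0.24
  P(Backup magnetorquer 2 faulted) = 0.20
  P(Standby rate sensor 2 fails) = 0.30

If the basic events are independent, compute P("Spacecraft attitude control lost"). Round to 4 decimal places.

0.4402

P(Momentum path inoperative) [AND] = 0.40 × 0.21 = 0.084000
P(Reaction-wheel cluster down) [AND] = 0.084000 × 0.20 × 0.03 × 0.15 = 0.000076
P(Backup chain fails) [OR] = 1 − (1−0.25) × (1−0.43) = 0.572500
P(Sensor suite lost) [AND] = 0.40 × 0.06 × 0.572500 = 0.013740
P(Thruster branch unavailable) [AND] = 0.06 × 0.02 × 0.41 = 0.000492
P(Control loop lost) [OR] = 1 − (1−0.30) × (1−0.000492) = 0.300344
P(Momentum path 2 inoperative) [AND] = 0.013740 × 0.300344 × 0.29 × 0.24 = 0.000287
P(Spacecraft attitude control lost) [OR] = 1 − (1−0.000076) × (1−0.000287) × (1−0.20) × (1−0.30) = 0.440203
Rounded to 4 decimal places: P(Spacecraft attitude control lost) ≈ 0.4402.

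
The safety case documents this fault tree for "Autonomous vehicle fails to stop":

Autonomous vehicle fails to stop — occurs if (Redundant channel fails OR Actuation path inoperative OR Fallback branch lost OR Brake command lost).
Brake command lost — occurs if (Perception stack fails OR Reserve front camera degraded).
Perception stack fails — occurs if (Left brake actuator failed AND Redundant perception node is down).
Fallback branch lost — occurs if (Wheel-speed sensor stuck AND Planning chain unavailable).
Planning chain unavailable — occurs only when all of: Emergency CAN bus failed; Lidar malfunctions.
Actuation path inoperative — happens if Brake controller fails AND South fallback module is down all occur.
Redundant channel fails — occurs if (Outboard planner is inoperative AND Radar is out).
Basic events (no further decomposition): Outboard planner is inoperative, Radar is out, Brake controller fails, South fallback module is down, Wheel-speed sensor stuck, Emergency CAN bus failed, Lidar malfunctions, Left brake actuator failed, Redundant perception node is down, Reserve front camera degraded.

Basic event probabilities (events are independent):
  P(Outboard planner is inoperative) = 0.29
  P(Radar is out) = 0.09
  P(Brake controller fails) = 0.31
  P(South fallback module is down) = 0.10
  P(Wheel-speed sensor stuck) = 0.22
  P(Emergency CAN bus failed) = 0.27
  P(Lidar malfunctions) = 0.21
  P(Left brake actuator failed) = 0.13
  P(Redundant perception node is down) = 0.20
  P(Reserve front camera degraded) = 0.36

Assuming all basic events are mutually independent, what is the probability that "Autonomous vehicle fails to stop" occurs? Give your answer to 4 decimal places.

P(Redundant channel fails) [AND] = 0.29 × 0.09 = 0.026100
P(Actuation path inoperative) [AND] = 0.31 × 0.10 = 0.031000
P(Planning chain unavailable) [AND] = 0.27 × 0.21 = 0.056700
P(Fallback branch lost) [AND] = 0.22 × 0.056700 = 0.012474
P(Perception stack fails) [AND] = 0.13 × 0.20 = 0.026000
P(Brake command lost) [OR] = 1 − (1−0.026000) × (1−0.36) = 0.376640
P(Autonomous vehicle fails to stop) [OR] = 1 − (1−0.026100) × (1−0.031000) × (1−0.012474) × (1−0.376640) = 0.419068
Rounded to 4 decimal places: P(Autonomous vehicle fails to stop) ≈ 0.4191.

0.4191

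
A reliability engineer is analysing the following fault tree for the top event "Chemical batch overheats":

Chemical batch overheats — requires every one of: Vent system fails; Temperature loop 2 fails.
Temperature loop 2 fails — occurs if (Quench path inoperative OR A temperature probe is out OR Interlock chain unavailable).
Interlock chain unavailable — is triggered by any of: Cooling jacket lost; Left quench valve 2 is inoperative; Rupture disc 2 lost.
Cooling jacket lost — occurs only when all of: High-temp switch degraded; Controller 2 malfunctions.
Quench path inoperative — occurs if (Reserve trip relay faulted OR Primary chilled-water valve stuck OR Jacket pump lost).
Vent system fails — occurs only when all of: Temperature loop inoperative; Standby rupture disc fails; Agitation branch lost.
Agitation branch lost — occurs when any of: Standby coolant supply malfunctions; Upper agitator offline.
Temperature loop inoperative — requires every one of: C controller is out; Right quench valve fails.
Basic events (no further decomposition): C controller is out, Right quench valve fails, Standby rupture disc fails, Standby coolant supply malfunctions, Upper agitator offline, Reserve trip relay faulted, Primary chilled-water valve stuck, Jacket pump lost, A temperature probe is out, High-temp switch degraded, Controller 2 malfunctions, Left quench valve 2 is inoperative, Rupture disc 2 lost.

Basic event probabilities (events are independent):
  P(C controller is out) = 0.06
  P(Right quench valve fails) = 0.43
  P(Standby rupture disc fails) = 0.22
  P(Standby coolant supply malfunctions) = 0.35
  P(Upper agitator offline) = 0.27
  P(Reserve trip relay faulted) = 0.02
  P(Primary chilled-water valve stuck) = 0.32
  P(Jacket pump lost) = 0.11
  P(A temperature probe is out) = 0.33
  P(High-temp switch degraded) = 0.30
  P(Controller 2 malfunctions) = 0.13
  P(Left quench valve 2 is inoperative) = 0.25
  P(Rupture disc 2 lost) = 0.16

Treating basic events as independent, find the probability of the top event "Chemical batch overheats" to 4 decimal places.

0.0023

P(Temperature loop inoperative) [AND] = 0.06 × 0.43 = 0.025800
P(Agitation branch lost) [OR] = 1 − (1−0.35) × (1−0.27) = 0.525500
P(Vent system fails) [AND] = 0.025800 × 0.22 × 0.525500 = 0.002983
P(Quench path inoperative) [OR] = 1 − (1−0.02) × (1−0.32) × (1−0.11) = 0.406904
P(Cooling jacket lost) [AND] = 0.30 × 0.13 = 0.039000
P(Interlock chain unavailable) [OR] = 1 − (1−0.039000) × (1−0.25) × (1−0.16) = 0.394570
P(Temperature loop 2 fails) [OR] = 1 − (1−0.406904) × (1−0.33) × (1−0.394570) = 0.759418
P(Chemical batch overheats) [AND] = 0.002983 × 0.759418 = 0.002265
Rounded to 4 decimal places: P(Chemical batch overheats) ≈ 0.0023.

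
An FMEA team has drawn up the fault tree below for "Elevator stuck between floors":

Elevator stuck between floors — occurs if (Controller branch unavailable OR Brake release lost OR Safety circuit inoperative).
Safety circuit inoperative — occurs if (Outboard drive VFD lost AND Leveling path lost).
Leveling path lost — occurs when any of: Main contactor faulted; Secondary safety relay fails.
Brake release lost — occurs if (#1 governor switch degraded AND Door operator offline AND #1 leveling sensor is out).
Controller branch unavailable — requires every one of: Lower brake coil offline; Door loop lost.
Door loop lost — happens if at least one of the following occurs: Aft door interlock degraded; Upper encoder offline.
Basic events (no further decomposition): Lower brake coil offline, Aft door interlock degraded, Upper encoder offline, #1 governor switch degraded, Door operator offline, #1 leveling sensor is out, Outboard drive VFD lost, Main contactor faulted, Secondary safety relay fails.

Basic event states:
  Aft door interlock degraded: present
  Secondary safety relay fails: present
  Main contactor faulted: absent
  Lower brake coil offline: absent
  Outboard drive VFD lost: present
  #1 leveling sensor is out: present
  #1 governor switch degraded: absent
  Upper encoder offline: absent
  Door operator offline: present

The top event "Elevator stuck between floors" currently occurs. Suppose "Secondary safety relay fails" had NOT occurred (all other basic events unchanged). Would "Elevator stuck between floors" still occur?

No

Counterfactual: set "Secondary safety relay fails" to not occurred.
Door loop lost [OR]: Aft door interlock degraded=occurs, Upper encoder offline=not → at least one input occurs → occurs.
Controller branch unavailable [AND]: Lower brake coil offline=not, Door loop lost=occurs → not all inputs occur → does not occur.
Brake release lost [AND]: #1 governor switch degraded=not, Door operator offline=occurs, #1 leveling sensor is out=occurs → not all inputs occur → does not occur.
Leveling path lost [OR]: Main contactor faulted=not, Secondary safety relay fails=not → no input occurs → does not occur.
Safety circuit inoperative [AND]: Outboard drive VFD lost=occurs, Leveling path lost=not → not all inputs occur → does not occur.
Elevator stuck between floors [OR]: Controller branch unavailable=not, Brake release lost=not, Safety circuit inoperative=not → no input occurs → does not occur.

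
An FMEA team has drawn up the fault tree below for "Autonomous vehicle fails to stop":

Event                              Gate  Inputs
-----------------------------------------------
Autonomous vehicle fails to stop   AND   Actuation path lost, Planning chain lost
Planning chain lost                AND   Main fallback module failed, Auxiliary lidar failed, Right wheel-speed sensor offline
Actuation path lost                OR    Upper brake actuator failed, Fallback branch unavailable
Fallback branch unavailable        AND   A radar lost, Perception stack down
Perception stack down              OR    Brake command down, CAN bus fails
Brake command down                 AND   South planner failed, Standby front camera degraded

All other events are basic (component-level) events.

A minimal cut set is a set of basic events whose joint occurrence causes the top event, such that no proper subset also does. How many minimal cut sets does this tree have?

3

Brake command down [AND]: one cut set from each child combined → 1 × 1 = 1 cut set(s).
Perception stack down [OR]: union of children's cut sets → 2 cut set(s).
Fallback branch unavailable [AND]: one cut set from each child combined → 1 × 2 = 2 cut set(s).
Actuation path lost [OR]: union of children's cut sets → 3 cut set(s).
Planning chain lost [AND]: one cut set from each child combined → 1 × 1 × 1 = 1 cut set(s).
Autonomous vehicle fails to stop [AND]: one cut set from each child combined → 3 × 1 = 3 cut set(s).
Minimal cut sets: {Auxiliary lidar failed, Main fallback module failed, Right wheel-speed sensor offline, Upper brake actuator failed}; {A radar lost, Auxiliary lidar failed, Main fallback module failed, Right wheel-speed sensor offline, South planner failed, Standby front camera degraded}; {A radar lost, Auxiliary lidar failed, CAN bus fails, Main fallback module failed, Right wheel-speed sensor offline}.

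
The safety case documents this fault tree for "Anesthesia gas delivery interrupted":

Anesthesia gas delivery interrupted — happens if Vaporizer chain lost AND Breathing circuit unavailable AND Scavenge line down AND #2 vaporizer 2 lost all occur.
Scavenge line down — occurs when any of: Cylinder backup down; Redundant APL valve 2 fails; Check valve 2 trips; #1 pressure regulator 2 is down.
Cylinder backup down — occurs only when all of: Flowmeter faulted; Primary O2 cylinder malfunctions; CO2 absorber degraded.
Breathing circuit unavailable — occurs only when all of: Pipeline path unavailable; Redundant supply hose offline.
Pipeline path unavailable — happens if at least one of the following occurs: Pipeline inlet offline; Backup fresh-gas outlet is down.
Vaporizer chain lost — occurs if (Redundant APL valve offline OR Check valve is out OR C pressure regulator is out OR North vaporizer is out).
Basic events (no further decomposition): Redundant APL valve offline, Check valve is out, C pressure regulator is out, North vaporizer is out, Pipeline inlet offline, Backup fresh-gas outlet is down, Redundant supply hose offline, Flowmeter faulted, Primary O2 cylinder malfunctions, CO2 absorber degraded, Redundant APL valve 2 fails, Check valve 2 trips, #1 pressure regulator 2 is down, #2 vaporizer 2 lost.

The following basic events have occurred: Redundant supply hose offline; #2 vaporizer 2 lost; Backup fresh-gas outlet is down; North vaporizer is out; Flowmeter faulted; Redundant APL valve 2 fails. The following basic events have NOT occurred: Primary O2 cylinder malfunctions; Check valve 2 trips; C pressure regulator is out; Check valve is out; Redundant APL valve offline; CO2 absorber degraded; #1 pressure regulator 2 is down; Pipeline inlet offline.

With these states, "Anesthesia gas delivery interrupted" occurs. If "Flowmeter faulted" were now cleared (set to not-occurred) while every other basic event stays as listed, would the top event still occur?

Counterfactual: set "Flowmeter faulted" to not occurred.
Vaporizer chain lost [OR]: Redundant APL valve offline=not, Check valve is out=not, C pressure regulator is out=not, North vaporizer is out=occurs → at least one input occurs → occurs.
Pipeline path unavailable [OR]: Pipeline inlet offline=not, Backup fresh-gas outlet is down=occurs → at least one input occurs → occurs.
Breathing circuit unavailable [AND]: Pipeline path unavailable=occurs, Redundant supply hose offline=occurs → all inputs occur → occurs.
Cylinder backup down [AND]: Flowmeter faulted=not, Primary O2 cylinder malfunctions=not, CO2 absorber degraded=not → not all inputs occur → does not occur.
Scavenge line down [OR]: Cylinder backup down=not, Redundant APL valve 2 fails=occurs, Check valve 2 trips=not, #1 pressure regulator 2 is down=not → at least one input occurs → occurs.
Anesthesia gas delivery interrupted [AND]: Vaporizer chain lost=occurs, Breathing circuit unavailable=occurs, Scavenge line down=occurs, #2 vaporizer 2 lost=occurs → all inputs occur → occurs.

Yes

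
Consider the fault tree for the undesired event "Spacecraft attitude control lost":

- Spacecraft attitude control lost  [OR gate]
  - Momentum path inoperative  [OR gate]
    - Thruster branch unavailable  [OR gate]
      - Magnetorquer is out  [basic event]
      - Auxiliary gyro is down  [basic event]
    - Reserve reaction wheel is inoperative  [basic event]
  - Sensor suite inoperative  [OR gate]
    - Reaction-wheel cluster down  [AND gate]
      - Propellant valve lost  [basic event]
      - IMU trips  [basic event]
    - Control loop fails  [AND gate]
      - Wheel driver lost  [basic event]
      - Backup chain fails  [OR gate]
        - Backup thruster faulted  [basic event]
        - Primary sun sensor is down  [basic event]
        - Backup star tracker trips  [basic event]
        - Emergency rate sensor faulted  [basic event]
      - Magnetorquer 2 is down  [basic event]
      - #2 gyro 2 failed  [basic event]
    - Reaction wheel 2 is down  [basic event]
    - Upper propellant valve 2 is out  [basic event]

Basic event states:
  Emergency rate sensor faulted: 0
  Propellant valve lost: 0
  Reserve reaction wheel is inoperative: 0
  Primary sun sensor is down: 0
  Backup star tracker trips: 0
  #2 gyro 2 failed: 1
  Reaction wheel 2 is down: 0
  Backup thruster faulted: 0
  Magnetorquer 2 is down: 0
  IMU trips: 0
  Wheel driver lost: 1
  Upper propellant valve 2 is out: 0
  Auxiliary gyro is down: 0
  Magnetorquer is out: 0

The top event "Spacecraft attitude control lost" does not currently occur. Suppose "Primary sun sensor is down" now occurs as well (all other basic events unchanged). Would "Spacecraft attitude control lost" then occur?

Counterfactual: set "Primary sun sensor is down" to occurred.
Thruster branch unavailable [OR]: Magnetorquer is out=not, Auxiliary gyro is down=not → no input occurs → does not occur.
Momentum path inoperative [OR]: Thruster branch unavailable=not, Reserve reaction wheel is inoperative=not → no input occurs → does not occur.
Reaction-wheel cluster down [AND]: Propellant valve lost=not, IMU trips=not → not all inputs occur → does not occur.
Backup chain fails [OR]: Backup thruster faulted=not, Primary sun sensor is down=occurs, Backup star tracker trips=not, Emergency rate sensor faulted=not → at least one input occurs → occurs.
Control loop fails [AND]: Wheel driver lost=occurs, Backup chain fails=occurs, Magnetorquer 2 is down=not, #2 gyro 2 failed=occurs → not all inputs occur → does not occur.
Sensor suite inoperative [OR]: Reaction-wheel cluster down=not, Control loop fails=not, Reaction wheel 2 is down=not, Upper propellant valve 2 is out=not → no input occurs → does not occur.
Spacecraft attitude control lost [OR]: Momentum path inoperative=not, Sensor suite inoperative=not → no input occurs → does not occur.

No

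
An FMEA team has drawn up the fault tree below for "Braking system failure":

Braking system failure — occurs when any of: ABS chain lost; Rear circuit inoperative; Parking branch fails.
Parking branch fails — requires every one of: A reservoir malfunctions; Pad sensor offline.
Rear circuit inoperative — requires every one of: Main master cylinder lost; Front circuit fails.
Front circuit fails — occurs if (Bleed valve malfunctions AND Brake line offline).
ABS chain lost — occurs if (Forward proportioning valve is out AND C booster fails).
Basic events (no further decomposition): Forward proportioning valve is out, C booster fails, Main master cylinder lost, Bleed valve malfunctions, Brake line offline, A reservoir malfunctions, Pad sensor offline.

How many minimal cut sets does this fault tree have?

3

ABS chain lost [AND]: one cut set from each child combined → 1 × 1 = 1 cut set(s).
Front circuit fails [AND]: one cut set from each child combined → 1 × 1 = 1 cut set(s).
Rear circuit inoperative [AND]: one cut set from each child combined → 1 × 1 = 1 cut set(s).
Parking branch fails [AND]: one cut set from each child combined → 1 × 1 = 1 cut set(s).
Braking system failure [OR]: union of children's cut sets → 3 cut set(s).
Minimal cut sets: {C booster fails, Forward proportioning valve is out}; {Bleed valve malfunctions, Brake line offline, Main master cylinder lost}; {A reservoir malfunctions, Pad sensor offline}.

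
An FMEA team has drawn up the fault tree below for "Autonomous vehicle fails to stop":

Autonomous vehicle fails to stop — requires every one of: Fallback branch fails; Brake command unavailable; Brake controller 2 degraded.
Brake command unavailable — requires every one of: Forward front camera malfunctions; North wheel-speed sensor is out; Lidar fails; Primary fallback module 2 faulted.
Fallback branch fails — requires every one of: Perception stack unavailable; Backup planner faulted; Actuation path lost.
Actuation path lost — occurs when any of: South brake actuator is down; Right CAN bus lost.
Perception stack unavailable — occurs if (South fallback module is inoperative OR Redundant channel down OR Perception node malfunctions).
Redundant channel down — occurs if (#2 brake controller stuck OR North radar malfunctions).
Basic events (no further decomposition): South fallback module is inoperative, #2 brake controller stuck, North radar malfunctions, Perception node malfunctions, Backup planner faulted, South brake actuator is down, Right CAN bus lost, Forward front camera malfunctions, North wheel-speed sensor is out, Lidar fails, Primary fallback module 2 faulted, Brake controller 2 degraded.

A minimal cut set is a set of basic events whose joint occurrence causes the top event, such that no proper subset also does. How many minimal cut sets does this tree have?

Redundant channel down [OR]: union of children's cut sets → 2 cut set(s).
Perception stack unavailable [OR]: union of children's cut sets → 4 cut set(s).
Actuation path lost [OR]: union of children's cut sets → 2 cut set(s).
Fallback branch fails [AND]: one cut set from each child combined → 4 × 1 × 2 = 8 cut set(s).
Brake command unavailable [AND]: one cut set from each child combined → 1 × 1 × 1 × 1 = 1 cut set(s).
Autonomous vehicle fails to stop [AND]: one cut set from each child combined → 8 × 1 × 1 = 8 cut set(s).
Minimal cut sets: {Backup planner faulted, Brake controller 2 degraded, Forward front camera malfunctions, Lidar fails, North wheel-speed sensor is out, Primary fallback module 2 faulted, South brake actuator is down, South fallback module is inoperative}; {Backup planner faulted, Brake controller 2 degraded, Forward front camera malfunctions, Lidar fails, North wheel-speed sensor is out, Primary fallback module 2 faulted, Right CAN bus lost, South fallback module is inoperative}; {#2 brake controller stuck, Backup planner faulted, Brake controller 2 degraded, Forward front camera malfunctions, Lidar fails, North wheel-speed sensor is out, Primary fallback module 2 faulted, South brake actuator is down}; {#2 brake controller stuck, Backup planner faulted, Brake controller 2 degraded, Forward front camera malfunctions, Lidar fails, North wheel-speed sensor is out, Primary fallback module 2 faulted, Right CAN bus lost}; {Backup planner faulted, Brake controller 2 degraded, Forward front camera malfunctions, Lidar fails, North radar malfunctions, North wheel-speed sensor is out, Primary fallback module 2 faulted, South brake actuator is down}; {Backup planner faulted, Brake controller 2 degraded, Forward front camera malfunctions, Lidar fails, North radar malfunctions, North wheel-speed sensor is out, Primary fallback module 2 faulted, Right CAN bus lost}; {Backup planner faulted, Brake controller 2 degraded, Forward front camera malfunctions, Lidar fails, North wheel-speed sensor is out, Perception node malfunctions, Primary fallback module 2 faulted, South brake actuator is down}; {Backup planner faulted, Brake controller 2 degraded, Forward front camera malfunctions, Lidar fails, North wheel-speed sensor is out, Perception node malfunctions, Primary fallback module 2 faulted, Right CAN bus lost}.

8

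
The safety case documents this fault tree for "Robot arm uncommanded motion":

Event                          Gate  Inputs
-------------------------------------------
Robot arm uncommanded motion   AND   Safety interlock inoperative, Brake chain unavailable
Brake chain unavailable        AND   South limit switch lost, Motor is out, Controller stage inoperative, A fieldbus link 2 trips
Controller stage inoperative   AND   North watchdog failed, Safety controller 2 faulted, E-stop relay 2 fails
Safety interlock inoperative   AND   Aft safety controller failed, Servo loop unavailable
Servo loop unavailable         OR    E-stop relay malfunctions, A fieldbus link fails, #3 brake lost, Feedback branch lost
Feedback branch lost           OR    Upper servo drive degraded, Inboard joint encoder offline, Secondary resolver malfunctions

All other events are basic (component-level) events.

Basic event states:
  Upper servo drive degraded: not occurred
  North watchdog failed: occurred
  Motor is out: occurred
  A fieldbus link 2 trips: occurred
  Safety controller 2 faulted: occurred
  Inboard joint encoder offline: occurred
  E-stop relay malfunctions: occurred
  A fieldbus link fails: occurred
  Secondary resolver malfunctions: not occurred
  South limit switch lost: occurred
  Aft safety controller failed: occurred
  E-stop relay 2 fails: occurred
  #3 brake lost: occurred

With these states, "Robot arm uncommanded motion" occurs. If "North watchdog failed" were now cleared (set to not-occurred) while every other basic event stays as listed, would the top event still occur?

Counterfactual: set "North watchdog failed" to not occurred.
Feedback branch lost [OR]: Upper servo drive degraded=not, Inboard joint encoder offline=occurs, Secondary resolver malfunctions=not → at least one input occurs → occurs.
Servo loop unavailable [OR]: E-stop relay malfunctions=occurs, A fieldbus link fails=occurs, #3 brake lost=occurs, Feedback branch lost=occurs → at least one input occurs → occurs.
Safety interlock inoperative [AND]: Aft safety controller failed=occurs, Servo loop unavailable=occurs → all inputs occur → occurs.
Controller stage inoperative [AND]: North watchdog failed=not, Safety controller 2 faulted=occurs, E-stop relay 2 fails=occurs → not all inputs occur → does not occur.
Brake chain unavailable [AND]: South limit switch lost=occurs, Motor is out=occurs, Controller stage inoperative=not, A fieldbus link 2 trips=occurs → not all inputs occur → does not occur.
Robot arm uncommanded motion [AND]: Safety interlock inoperative=occurs, Brake chain unavailable=not → not all inputs occur → does not occur.

No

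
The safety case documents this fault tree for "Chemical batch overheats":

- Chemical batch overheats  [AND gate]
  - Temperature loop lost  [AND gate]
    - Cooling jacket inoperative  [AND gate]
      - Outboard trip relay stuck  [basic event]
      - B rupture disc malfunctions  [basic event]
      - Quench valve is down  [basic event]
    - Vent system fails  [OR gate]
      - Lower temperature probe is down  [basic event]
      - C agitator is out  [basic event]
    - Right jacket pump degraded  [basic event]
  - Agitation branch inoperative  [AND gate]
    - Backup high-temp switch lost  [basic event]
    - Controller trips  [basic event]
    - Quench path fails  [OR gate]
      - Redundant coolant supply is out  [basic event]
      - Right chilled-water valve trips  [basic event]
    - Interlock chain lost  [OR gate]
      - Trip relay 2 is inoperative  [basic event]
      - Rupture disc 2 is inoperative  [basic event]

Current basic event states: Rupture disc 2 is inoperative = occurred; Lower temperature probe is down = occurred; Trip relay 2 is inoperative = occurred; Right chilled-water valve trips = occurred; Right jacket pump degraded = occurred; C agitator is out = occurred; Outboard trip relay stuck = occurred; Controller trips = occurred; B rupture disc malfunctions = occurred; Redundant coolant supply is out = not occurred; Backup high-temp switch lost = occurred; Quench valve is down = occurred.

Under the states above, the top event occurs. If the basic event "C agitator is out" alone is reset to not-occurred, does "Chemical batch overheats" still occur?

Counterfactual: set "C agitator is out" to not occurred.
Cooling jacket inoperative [AND]: Outboard trip relay stuck=occurs, B rupture disc malfunctions=occurs, Quench valve is down=occurs → all inputs occur → occurs.
Vent system fails [OR]: Lower temperature probe is down=occurs, C agitator is out=not → at least one input occurs → occurs.
Temperature loop lost [AND]: Cooling jacket inoperative=occurs, Vent system fails=occurs, Right jacket pump degraded=occurs → all inputs occur → occurs.
Quench path fails [OR]: Redundant coolant supply is out=not, Right chilled-water valve trips=occurs → at least one input occurs → occurs.
Interlock chain lost [OR]: Trip relay 2 is inoperative=occurs, Rupture disc 2 is inoperative=occurs → at least one input occurs → occurs.
Agitation branch inoperative [AND]: Backup high-temp switch lost=occurs, Controller trips=occurs, Quench path fails=occurs, Interlock chain lost=occurs → all inputs occur → occurs.
Chemical batch overheats [AND]: Temperature loop lost=occurs, Agitation branch inoperative=occurs → all inputs occur → occurs.

Yes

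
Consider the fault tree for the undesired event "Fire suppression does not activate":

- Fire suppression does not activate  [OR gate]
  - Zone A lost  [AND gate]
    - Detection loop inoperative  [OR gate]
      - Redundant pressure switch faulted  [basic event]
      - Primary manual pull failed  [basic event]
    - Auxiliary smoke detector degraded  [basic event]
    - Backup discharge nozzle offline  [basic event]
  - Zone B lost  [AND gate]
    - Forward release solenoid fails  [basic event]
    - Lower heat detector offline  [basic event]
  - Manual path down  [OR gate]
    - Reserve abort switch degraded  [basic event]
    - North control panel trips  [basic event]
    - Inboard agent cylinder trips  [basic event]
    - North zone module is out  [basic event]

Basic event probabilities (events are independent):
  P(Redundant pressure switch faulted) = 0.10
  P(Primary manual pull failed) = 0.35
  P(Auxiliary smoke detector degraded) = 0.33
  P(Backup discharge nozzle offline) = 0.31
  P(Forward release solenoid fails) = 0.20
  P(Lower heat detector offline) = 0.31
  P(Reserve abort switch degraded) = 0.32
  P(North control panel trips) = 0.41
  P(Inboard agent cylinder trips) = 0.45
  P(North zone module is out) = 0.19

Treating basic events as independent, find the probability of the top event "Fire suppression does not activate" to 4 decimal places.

0.8395

P(Detection loop inoperative) [OR] = 1 − (1−0.10) × (1−0.35) = 0.415000
P(Zone A lost) [AND] = 0.415000 × 0.33 × 0.31 = 0.042455
P(Zone B lost) [AND] = 0.20 × 0.31 = 0.062000
P(Manual path down) [OR] = 1 − (1−0.32) × (1−0.41) × (1−0.45) × (1−0.19) = 0.821265
P(Fire suppression does not activate) [OR] = 1 − (1−0.042455) × (1−0.062000) × (1−0.821265) = 0.839464
Rounded to 4 decimal places: P(Fire suppression does not activate) ≈ 0.8395.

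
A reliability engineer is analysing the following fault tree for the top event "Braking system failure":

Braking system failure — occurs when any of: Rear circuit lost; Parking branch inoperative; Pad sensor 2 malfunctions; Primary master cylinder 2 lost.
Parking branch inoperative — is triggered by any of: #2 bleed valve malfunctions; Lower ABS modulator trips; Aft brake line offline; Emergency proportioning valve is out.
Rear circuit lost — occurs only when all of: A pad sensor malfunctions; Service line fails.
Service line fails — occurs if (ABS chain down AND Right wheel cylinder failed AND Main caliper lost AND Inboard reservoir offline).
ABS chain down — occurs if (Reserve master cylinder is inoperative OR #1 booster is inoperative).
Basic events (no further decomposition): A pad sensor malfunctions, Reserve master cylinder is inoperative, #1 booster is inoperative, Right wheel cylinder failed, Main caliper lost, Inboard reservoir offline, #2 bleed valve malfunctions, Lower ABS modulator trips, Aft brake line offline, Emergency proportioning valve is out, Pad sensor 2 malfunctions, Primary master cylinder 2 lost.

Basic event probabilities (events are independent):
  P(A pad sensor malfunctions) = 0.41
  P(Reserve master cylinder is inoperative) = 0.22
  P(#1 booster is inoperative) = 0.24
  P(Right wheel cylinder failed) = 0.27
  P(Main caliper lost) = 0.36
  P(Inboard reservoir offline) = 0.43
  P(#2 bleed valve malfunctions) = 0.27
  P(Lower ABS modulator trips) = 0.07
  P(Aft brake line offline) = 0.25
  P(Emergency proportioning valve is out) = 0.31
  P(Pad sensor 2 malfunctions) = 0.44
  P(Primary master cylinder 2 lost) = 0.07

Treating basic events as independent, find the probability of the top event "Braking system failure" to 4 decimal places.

P(ABS chain down) [OR] = 1 − (1−0.22) × (1−0.24) = 0.407200
P(Service line fails) [AND] = 0.407200 × 0.27 × 0.36 × 0.43 = 0.017019
P(Rear circuit lost) [AND] = 0.41 × 0.017019 = 0.006978
P(Parking branch inoperative) [OR] = 1 − (1−0.27) × (1−0.07) × (1−0.25) × (1−0.31) = 0.648669
P(Braking system failure) [OR] = 1 − (1−0.006978) × (1−0.648669) × (1−0.44) × (1−0.07) = 0.818304
Rounded to 4 decimal places: P(Braking system failure) ≈ 0.8183.

0.8183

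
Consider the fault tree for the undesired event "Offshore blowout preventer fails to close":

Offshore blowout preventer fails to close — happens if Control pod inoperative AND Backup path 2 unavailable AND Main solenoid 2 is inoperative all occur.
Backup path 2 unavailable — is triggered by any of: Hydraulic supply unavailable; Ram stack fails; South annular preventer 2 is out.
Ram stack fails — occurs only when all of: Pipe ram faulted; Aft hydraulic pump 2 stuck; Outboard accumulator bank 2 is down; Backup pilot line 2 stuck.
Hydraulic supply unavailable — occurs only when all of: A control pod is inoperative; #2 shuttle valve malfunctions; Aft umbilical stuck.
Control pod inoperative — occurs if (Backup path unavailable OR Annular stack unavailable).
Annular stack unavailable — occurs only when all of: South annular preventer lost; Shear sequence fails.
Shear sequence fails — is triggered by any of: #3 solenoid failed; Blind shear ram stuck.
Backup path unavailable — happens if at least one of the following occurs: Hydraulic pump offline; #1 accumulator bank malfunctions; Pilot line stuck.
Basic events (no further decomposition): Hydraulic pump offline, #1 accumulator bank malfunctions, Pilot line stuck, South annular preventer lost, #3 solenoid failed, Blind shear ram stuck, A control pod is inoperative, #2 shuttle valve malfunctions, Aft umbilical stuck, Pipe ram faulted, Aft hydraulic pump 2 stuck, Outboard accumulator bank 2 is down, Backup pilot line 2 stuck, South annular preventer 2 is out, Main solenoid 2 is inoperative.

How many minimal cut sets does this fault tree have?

15

Backup path unavailable [OR]: union of children's cut sets → 3 cut set(s).
Shear sequence fails [OR]: union of children's cut sets → 2 cut set(s).
Annular stack unavailable [AND]: one cut set from each child combined → 1 × 2 = 2 cut set(s).
Control pod inoperative [OR]: union of children's cut sets → 5 cut set(s).
Hydraulic supply unavailable [AND]: one cut set from each child combined → 1 × 1 × 1 = 1 cut set(s).
Ram stack fails [AND]: one cut set from each child combined → 1 × 1 × 1 × 1 = 1 cut set(s).
Backup path 2 unavailable [OR]: union of children's cut sets → 3 cut set(s).
Offshore blowout preventer fails to close [AND]: one cut set from each child combined → 5 × 3 × 1 = 15 cut set(s).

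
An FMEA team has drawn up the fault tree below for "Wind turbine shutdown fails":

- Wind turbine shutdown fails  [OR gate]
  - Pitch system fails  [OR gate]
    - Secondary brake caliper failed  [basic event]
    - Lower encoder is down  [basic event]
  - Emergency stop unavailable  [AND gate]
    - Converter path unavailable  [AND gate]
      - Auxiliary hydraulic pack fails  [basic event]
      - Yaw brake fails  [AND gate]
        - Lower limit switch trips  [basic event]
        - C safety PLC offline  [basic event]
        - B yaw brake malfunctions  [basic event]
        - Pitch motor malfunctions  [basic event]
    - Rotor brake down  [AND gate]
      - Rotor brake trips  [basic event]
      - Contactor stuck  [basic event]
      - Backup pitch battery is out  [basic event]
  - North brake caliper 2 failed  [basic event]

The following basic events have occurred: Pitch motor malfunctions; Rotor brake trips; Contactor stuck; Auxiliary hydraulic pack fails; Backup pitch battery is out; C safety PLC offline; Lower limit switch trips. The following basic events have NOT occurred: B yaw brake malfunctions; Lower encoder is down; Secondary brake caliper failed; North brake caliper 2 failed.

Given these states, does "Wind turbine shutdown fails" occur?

Pitch system fails [OR]: Secondary brake caliper failed=not, Lower encoder is down=not → no input occurs → does not occur.
Yaw brake fails [AND]: Lower limit switch trips=occurs, C safety PLC offline=occurs, B yaw brake malfunctions=not, Pitch motor malfunctions=occurs → not all inputs occur → does not occur.
Converter path unavailable [AND]: Auxiliary hydraulic pack fails=occurs, Yaw brake fails=not → not all inputs occur → does not occur.
Rotor brake down [AND]: Rotor brake trips=occurs, Contactor stuck=occurs, Backup pitch battery is out=occurs → all inputs occur → occurs.
Emergency stop unavailable [AND]: Converter path unavailable=not, Rotor brake down=occurs → not all inputs occur → does not occur.
Wind turbine shutdown fails [OR]: Pitch system fails=not, Emergency stop unavailable=not, North brake caliper 2 failed=not → no input occurs → does not occur.

No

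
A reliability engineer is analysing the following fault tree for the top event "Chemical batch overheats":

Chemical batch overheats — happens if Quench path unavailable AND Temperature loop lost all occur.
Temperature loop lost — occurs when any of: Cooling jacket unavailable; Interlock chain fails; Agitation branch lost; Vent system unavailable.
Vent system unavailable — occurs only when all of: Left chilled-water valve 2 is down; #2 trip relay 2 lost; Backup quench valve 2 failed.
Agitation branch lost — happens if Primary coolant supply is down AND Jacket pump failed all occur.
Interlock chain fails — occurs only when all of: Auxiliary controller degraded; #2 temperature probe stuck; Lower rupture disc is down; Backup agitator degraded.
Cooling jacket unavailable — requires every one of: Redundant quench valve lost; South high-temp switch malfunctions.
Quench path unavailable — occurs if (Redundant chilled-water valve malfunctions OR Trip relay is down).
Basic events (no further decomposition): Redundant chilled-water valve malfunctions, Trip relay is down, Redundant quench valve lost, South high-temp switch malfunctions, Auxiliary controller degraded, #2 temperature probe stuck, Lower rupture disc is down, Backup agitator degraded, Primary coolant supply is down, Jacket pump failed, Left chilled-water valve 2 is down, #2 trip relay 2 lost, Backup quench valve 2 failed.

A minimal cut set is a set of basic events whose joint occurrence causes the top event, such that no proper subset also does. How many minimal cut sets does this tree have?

8

Quench path unavailable [OR]: union of children's cut sets → 2 cut set(s).
Cooling jacket unavailable [AND]: one cut set from each child combined → 1 × 1 = 1 cut set(s).
Interlock chain fails [AND]: one cut set from each child combined → 1 × 1 × 1 × 1 = 1 cut set(s).
Agitation branch lost [AND]: one cut set from each child combined → 1 × 1 = 1 cut set(s).
Vent system unavailable [AND]: one cut set from each child combined → 1 × 1 × 1 = 1 cut set(s).
Temperature loop lost [OR]: union of children's cut sets → 4 cut set(s).
Chemical batch overheats [AND]: one cut set from each child combined → 2 × 4 = 8 cut set(s).
Minimal cut sets: {Redundant chilled-water valve malfunctions, Redundant quench valve lost, South high-temp switch malfunctions}; {#2 temperature probe stuck, Auxiliary controller degraded, Backup agitator degraded, Lower rupture disc is down, Redundant chilled-water valve malfunctions}; {Jacket pump failed, Primary coolant supply is down, Redundant chilled-water valve malfunctions}; {#2 trip relay 2 lost, Backup quench valve 2 failed, Left chilled-water valve 2 is down, Redundant chilled-water valve malfunctions}; {Redundant quench valve lost, South high-temp switch malfunctions, Trip relay is down}; {#2 temperature probe stuck, Auxiliary controller degraded, Backup agitator degraded, Lower rupture disc is down, Trip relay is down}; {Jacket pump failed, Primary coolant supply is down, Trip relay is down}; {#2 trip relay 2 lost, Backup quench valve 2 failed, Left chilled-water valve 2 is down, Trip relay is down}.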